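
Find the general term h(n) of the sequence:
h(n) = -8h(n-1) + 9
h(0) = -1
First-order linear non-homogeneous.
Homogeneous solution: h_h(n) = A·(-8)^n.
Try constant particular solution h_p = K: K = -8K + 9 ⇒ K = 1.
General: h(n) = A·(-8)^n + 1.
Apply h(0) = -1: A + 1 = -1 ⇒ A = -2.
So h(n) = 1 - 2 \left(-8\right)^{n}.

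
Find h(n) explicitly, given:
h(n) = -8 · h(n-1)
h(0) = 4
Pure geometric recurrence with ratio -8.
By induction h(n) = h(0) · (-8)^n = 4 \left(-8\right)^{n}.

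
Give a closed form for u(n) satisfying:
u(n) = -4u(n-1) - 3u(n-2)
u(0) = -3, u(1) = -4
Characteristic equation: x² + 4x + 3 = 0, which factors as (x - (-3))(x - (-1)) = 0.
Roots r₁ = -3, r₂ = -1 (distinct).
General solution: u(n) = A·(-3)^n + B·(-1)^n.
From u(0) = -3: A + B = -3.
From u(1) = -4: -3A - B = -4.
Solving: A = \frac{7}{2}, B = - \frac{13}{2}.
So u(n) = - \frac{13 \left(-1\right)^{n}}{2} + \frac{7 \left(-3\right)^{n}}{2}.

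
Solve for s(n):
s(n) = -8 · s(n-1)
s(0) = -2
Pure geometric recurrence with ratio -8.
By induction s(n) = s(0) · (-8)^n = - 2 \left(-8\right)^{n}.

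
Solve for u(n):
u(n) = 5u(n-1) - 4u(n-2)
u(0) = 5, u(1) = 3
Characteristic equation: x² - 5x + 4 = 0, which factors as (x - (4))(x - (1)) = 0.
Roots r₁ = 4, r₂ = 1 (distinct).
General solution: u(n) = A·(4)^n + B·(1)^n.
From u(0) = 5: A + B = 5.
From u(1) = 3: 4A + B = 3.
Solving: A = - \frac{2}{3}, B = \frac{17}{3}.
So u(n) = \frac{17}{3} - \frac{2 \cdot 4^{n}}{3}.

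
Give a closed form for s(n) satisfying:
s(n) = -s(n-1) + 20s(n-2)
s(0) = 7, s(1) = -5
Characteristic equation: x² + x - 20 = 0, which factors as (x - (4))(x - (-5)) = 0.
Roots r₁ = 4, r₂ = -5 (distinct).
General solution: s(n) = A·(4)^n + B·(-5)^n.
From s(0) = 7: A + B = 7.
From s(1) = -5: 4A - 5B = -5.
Solving: A = \frac{10}{3}, B = \frac{11}{3}.
So s(n) = \frac{11 \left(-5\right)^{n}}{3} + \frac{10 \cdot 4^{n}}{3}.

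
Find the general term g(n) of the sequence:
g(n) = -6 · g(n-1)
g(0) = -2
Pure geometric recurrence with ratio -6.
By induction g(n) = g(0) · (-6)^n = - 2 \left(-6\right)^{n}.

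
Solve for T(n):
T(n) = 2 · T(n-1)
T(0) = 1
Pure geometric recurrence with ratio 2.
By induction T(n) = T(0) · (2)^n = 2^{n}.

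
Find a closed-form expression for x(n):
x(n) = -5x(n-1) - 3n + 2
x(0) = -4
First-order linear with linear forcing.
Homogeneous solution: x_h(n) = A·(-5)^n.
Try particular x_p(n) = pn + q. Substituting:
  pn + q = -5(p(n-1) + q) - 3n + 2.
Matching the n-coefficient: p = -5p - 3 ⇒ p = - \frac{1}{2}.
Matching constants: q = 5p - 5q + 2 ⇒ q = - \frac{1}{12}.
General: x(n) = A·(-5)^n - \frac{n}{2} - \frac{1}{12}.
Apply x(0) = -4: A - \frac{1}{12} = -4 ⇒ A = - \frac{47}{12}.
So x(n) = - \frac{47 \left(-5\right)^{n}}{12} - \frac{n}{2} - \frac{1}{12}.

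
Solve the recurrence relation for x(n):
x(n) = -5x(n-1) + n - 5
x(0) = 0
First-order linear with linear forcing.
Homogeneous solution: x_h(n) = A·(-5)^n.
Try particular x_p(n) = pn + q. Substituting:
  pn + q = -5(p(n-1) + q) + n - 5.
Matching the n-coefficient: p = -5p + 1 ⇒ p = \frac{1}{6}.
Matching constants: q = 5p - 5q - 5 ⇒ q = - \frac{25}{36}.
General: x(n) = A·(-5)^n + \frac{n}{6} - \frac{25}{36}.
Apply x(0) = 0: A - \frac{25}{36} = 0 ⇒ A = \frac{25}{36}.
So x(n) = \frac{25 \left(-5\right)^{n}}{36} + \frac{n}{6} - \frac{25}{36}.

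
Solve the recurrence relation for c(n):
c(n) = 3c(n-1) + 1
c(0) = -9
First-order linear non-homogeneous.
Homogeneous solution: c_h(n) = A·(3)^n.
Try constant particular solution c_p = K: K = 3K + 1 ⇒ K = - \frac{1}{2}.
General: c(n) = A·(3)^n - \frac{1}{2}.
Apply c(0) = -9: A - \frac{1}{2} = -9 ⇒ A = - \frac{17}{2}.
So c(n) = - \frac{17 \cdot 3^{n}}{2} - \frac{1}{2}.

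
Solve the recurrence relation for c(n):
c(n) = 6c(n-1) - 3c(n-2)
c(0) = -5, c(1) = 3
Characteristic equation: x² - 6x + 3 = 0.
Discriminant Δ = (6)² + 4·(-3) = 24.
Roots r₁,₂ = (6 ± √24)/2, so r₁ = \sqrt{6} + 3, r₂ = 3 - \sqrt{6}.
General solution: c(n) = A·r₁^n + B·r₂^n.
From the initial conditions, A + B = -5 and r₁A + r₂B = 3.
Since r₁ - r₂ = √24: A = (3 - (-5)r₂)/√24 = - \frac{5}{2} + \frac{3 \sqrt{6}}{2}, and B = -5 - A = - \frac{3 \sqrt{6}}{2} - \frac{5}{2}.
So c(n) = \left(- \frac{5}{2} + \frac{3 \sqrt{6}}{2}\right)\left(\sqrt{6} + 3\right)^n + \left(- \frac{3 \sqrt{6}}{2} - \frac{5}{2}\right)\left(3 - \sqrt{6}\right)^n.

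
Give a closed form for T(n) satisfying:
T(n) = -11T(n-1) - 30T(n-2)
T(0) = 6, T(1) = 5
Characteristic equation: x² + 11x + 30 = 0, which factors as (x - (-6))(x - (-5)) = 0.
Roots r₁ = -6, r₂ = -5 (distinct).
General solution: T(n) = A·(-6)^n + B·(-5)^n.
From T(0) = 6: A + B = 6.
From T(1) = 5: -6A - 5B = 5.
Solving: A = -35, B = 41.
So T(n) = 41 \left(-5\right)^{n} - 35 \left(-6\right)^{n}.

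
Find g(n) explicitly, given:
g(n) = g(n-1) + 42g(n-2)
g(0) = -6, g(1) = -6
Characteristic equation: x² - x - 42 = 0, which factors as (x - (7))(x - (-6)) = 0.
Roots r₁ = 7, r₂ = -6 (distinct).
General solution: g(n) = A·(7)^n + B·(-6)^n.
From g(0) = -6: A + B = -6.
From g(1) = -6: 7A - 6B = -6.
Solving: A = - \frac{42}{13}, B = - \frac{36}{13}.
So g(n) = - \frac{36 \left(-6\right)^{n}}{13} - \frac{42 \cdot 7^{n}}{13}.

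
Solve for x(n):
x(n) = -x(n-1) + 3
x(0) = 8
First-order linear non-homogeneous.
Homogeneous solution: x_h(n) = A·(-1)^n.
Try constant particular solution x_p = K: K = -K + 3 ⇒ K = \frac{3}{2}.
General: x(n) = A·(-1)^n + \frac{3}{2}.
Apply x(0) = 8: A + \frac{3}{2} = 8 ⇒ A = \frac{13}{2}.
So x(n) = \frac{13 \left(-1\right)^{n}}{2} + \frac{3}{2}.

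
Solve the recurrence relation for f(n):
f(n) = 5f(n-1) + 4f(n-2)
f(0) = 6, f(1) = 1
Characteristic equation: x² - 5x - 4 = 0.
Discriminant Δ = (5)² + 4·(4) = 41.
Roots r₁,₂ = (5 ± √41)/2, so r₁ = \frac{5}{2} + \frac{\sqrt{41}}{2}, r₂ = \frac{5}{2} - \frac{\sqrt{41}}{2}.
General solution: f(n) = A·r₁^n + B·r₂^n.
From the initial conditions, A + B = 6 and r₁A + r₂B = 1.
Since r₁ - r₂ = √41: A = (1 - (6)r₂)/√41 = 3 - \frac{14 \sqrt{41}}{41}, and B = 6 - A = \frac{14 \sqrt{41}}{41} + 3.
So f(n) = \left(3 - \frac{14 \sqrt{41}}{41}\right)\left(\frac{5}{2} + \frac{\sqrt{41}}{2}\right)^n + \left(\frac{14 \sqrt{41}}{41} + 3\right)\left(\frac{5}{2} - \frac{\sqrt{41}}{2}\right)^n.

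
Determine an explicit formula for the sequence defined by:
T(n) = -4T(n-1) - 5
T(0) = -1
First-order linear non-homogeneous.
Homogeneous solution: T_h(n) = A·(-4)^n.
Try constant particular solution T_p = K: K = -4K - 5 ⇒ K = -1.
General: T(n) = A·(-4)^n - 1.
Apply T(0) = -1: A - 1 = -1 ⇒ A = 0.
So T(n) = -1.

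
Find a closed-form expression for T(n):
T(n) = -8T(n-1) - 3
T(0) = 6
First-order linear non-homogeneous.
Homogeneous solution: T_h(n) = A·(-8)^n.
Try constant particular solution T_p = K: K = -8K - 3 ⇒ K = - \frac{1}{3}.
General: T(n) = A·(-8)^n - \frac{1}{3}.
Apply T(0) = 6: A - \frac{1}{3} = 6 ⇒ A = \frac{19}{3}.
So T(n) = \frac{19 \left(-8\right)^{n}}{3} - \frac{1}{3}.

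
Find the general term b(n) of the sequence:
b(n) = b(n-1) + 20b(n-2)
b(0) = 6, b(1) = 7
Characteristic equation: x² - x - 20 = 0, which factors as (x - (5))(x - (-4)) = 0.
Roots r₁ = 5, r₂ = -4 (distinct).
General solution: b(n) = A·(5)^n + B·(-4)^n.
From b(0) = 6: A + B = 6.
From b(1) = 7: 5A - 4B = 7.
Solving: A = \frac{31}{9}, B = \frac{23}{9}.
So b(n) = \frac{23 \left(-4\right)^{n}}{9} + \frac{31 \cdot 5^{n}}{9}.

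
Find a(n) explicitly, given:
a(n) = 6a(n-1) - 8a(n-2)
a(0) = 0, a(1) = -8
Characteristic equation: x² - 6x + 8 = 0, which factors as (x - (2))(x - (4)) = 0.
Roots r₁ = 2, r₂ = 4 (distinct).
General solution: a(n) = A·(2)^n + B·(4)^n.
From a(0) = 0: A + B = 0.
From a(1) = -8: 2A + 4B = -8.
Solving: A = 4, B = -4.
So a(n) = 4 \cdot 2^{n} - 4 \cdot 4^{n}.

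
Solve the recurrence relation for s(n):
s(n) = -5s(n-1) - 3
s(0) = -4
First-order linear non-homogeneous.
Homogeneous solution: s_h(n) = A·(-5)^n.
Try constant particular solution s_p = K: K = -5K - 3 ⇒ K = - \frac{1}{2}.
General: s(n) = A·(-5)^n - \frac{1}{2}.
Apply s(0) = -4: A - \frac{1}{2} = -4 ⇒ A = - \frac{7}{2}.
So s(n) = - \frac{7 \left(-5\right)^{n}}{2} - \frac{1}{2}.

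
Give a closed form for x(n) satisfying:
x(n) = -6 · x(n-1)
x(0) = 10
Pure geometric recurrence with ratio -6.
By induction x(n) = x(0) · (-6)^n = 10 \left(-6\right)^{n}.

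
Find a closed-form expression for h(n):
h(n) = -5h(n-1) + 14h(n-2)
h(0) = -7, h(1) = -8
Characteristic equation: x² + 5x - 14 = 0, which factors as (x - (-7))(x - (2)) = 0.
Roots r₁ = -7, r₂ = 2 (distinct).
General solution: h(n) = A·(-7)^n + B·(2)^n.
From h(0) = -7: A + B = -7.
From h(1) = -8: -7A + 2B = -8.
Solving: A = - \frac{2}{3}, B = - \frac{19}{3}.
So h(n) = - \frac{2 \left(-7\right)^{n}}{3} - \frac{19 \cdot 2^{n}}{3}.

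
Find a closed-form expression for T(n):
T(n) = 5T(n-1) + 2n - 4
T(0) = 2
First-order linear with linear forcing.
Homogeneous solution: T_h(n) = A·(5)^n.
Try particular T_p(n) = pn + q. Substituting:
  pn + q = 5(p(n-1) + q) + 2n - 4.
Matching the n-coefficient: p = 5p + 2 ⇒ p = - \frac{1}{2}.
Matching constants: q = -5p + 5q - 4 ⇒ q = \frac{3}{8}.
General: T(n) = A·(5)^n - \frac{n}{2} + \frac{3}{8}.
Apply T(0) = 2: A + \frac{3}{8} = 2 ⇒ A = \frac{13}{8}.
So T(n) = \frac{13 \cdot 5^{n}}{8} - \frac{n}{2} + \frac{3}{8}.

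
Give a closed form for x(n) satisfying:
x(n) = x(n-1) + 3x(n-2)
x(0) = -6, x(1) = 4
Characteristic equation: x² - x - 3 = 0.
Discriminant Δ = (1)² + 4·(3) = 13.
Roots r₁,₂ = (1 ± √13)/2, so r₁ = \frac{1}{2} + \frac{\sqrt{13}}{2}, r₂ = \frac{1}{2} - \frac{\sqrt{13}}{2}.
General solution: x(n) = A·r₁^n + B·r₂^n.
From the initial conditions, A + B = -6 and r₁A + r₂B = 4.
Since r₁ - r₂ = √13: A = (4 - (-6)r₂)/√13 = -3 + \frac{7 \sqrt{13}}{13}, and B = -6 - A = -3 - \frac{7 \sqrt{13}}{13}.
So x(n) = \left(-3 + \frac{7 \sqrt{13}}{13}\right)\left(\frac{1}{2} + \frac{\sqrt{13}}{2}\right)^n + \left(-3 - \frac{7 \sqrt{13}}{13}\right)\left(\frac{1}{2} - \frac{\sqrt{13}}{2}\right)^n.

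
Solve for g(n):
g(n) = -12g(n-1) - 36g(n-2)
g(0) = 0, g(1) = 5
Characteristic equation: x² + 12x + 36 = 0, which is (x - (-6))².
Repeated root r = -6.
General solution: g(n) = (A + Bn)·(-6)^n.
From g(0) = 0: A = 0.
From g(1) = 5: (A + B)·(-6) = 5 ⇒ B = - \frac{5}{6}.
So g(n) = \left(- \frac{5 n}{6}\right) \cdot (-6)^n.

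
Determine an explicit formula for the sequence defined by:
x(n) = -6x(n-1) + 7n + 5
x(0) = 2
First-order linear with linear forcing.
Homogeneous solution: x_h(n) = A·(-6)^n.
Try particular x_p(n) = pn + q. Substituting:
  pn + q = -6(p(n-1) + q) + 7n + 5.
Matching the n-coefficient: p = -6p + 7 ⇒ p = 1.
Matching constants: q = 6p - 6q + 5 ⇒ q = \frac{11}{7}.
General: x(n) = A·(-6)^n + n + \frac{11}{7}.
Apply x(0) = 2: A + \frac{11}{7} = 2 ⇒ A = \frac{3}{7}.
So x(n) = \frac{3 \left(-6\right)^{n}}{7} + n + \frac{11}{7}.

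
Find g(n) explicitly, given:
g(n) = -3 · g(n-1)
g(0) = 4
Pure geometric recurrence with ratio -3.
By induction g(n) = g(0) · (-3)^n = 4 \left(-3\right)^{n}.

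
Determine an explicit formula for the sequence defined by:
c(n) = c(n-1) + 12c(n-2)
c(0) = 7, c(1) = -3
Characteristic equation: x² - x - 12 = 0, which factors as (x - (-3))(x - (4)) = 0.
Roots r₁ = -3, r₂ = 4 (distinct).
General solution: c(n) = A·(-3)^n + B·(4)^n.
From c(0) = 7: A + B = 7.
From c(1) = -3: -3A + 4B = -3.
Solving: A = \frac{31}{7}, B = \frac{18}{7}.
So c(n) = \frac{31 \left(-3\right)^{n}}{7} + \frac{18 \cdot 4^{n}}{7}.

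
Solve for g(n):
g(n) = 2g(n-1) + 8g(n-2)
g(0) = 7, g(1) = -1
Characteristic equation: x² - 2x - 8 = 0, which factors as (x - (-2))(x - (4)) = 0.
Roots r₁ = -2, r₂ = 4 (distinct).
General solution: g(n) = A·(-2)^n + B·(4)^n.
From g(0) = 7: A + B = 7.
From g(1) = -1: -2A + 4B = -1.
Solving: A = \frac{29}{6}, B = \frac{13}{6}.
So g(n) = \frac{29 \left(-2\right)^{n}}{6} + \frac{13 \cdot 4^{n}}{6}.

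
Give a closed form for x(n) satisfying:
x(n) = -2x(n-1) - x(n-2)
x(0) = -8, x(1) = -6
Characteristic equation: x² + 2x + 1 = 0, which is (x - (-1))².
Repeated root r = -1.
General solution: x(n) = (A + Bn)·(-1)^n.
From x(0) = -8: A = -8.
From x(1) = -6: (A + B)·(-1) = -6 ⇒ B = 14.
So x(n) = \left(14 n - 8\right) \cdot (-1)^n.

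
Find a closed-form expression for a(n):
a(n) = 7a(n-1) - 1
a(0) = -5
First-order linear non-homogeneous.
Homogeneous solution: a_h(n) = A·(7)^n.
Try constant particular solution a_p = K: K = 7K - 1 ⇒ K = \frac{1}{6}.
General: a(n) = A·(7)^n + \frac{1}{6}.
Apply a(0) = -5: A + \frac{1}{6} = -5 ⇒ A = - \frac{31}{6}.
So a(n) = \frac{1}{6} - \frac{31 \cdot 7^{n}}{6}.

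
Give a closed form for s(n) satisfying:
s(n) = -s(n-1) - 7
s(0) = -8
First-order linear non-homogeneous.
Homogeneous solution: s_h(n) = A·(-1)^n.
Try constant particular solution s_p = K: K = -K - 7 ⇒ K = - \frac{7}{2}.
General: s(n) = A·(-1)^n - \frac{7}{2}.
Apply s(0) = -8: A - \frac{7}{2} = -8 ⇒ A = - \frac{9}{2}.
So s(n) = - \frac{9 \left(-1\right)^{n}}{2} - \frac{7}{2}.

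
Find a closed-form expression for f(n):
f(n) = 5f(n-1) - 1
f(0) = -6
First-order linear non-homogeneous.
Homogeneous solution: f_h(n) = A·(5)^n.
Try constant particular solution f_p = K: K = 5K - 1 ⇒ K = \frac{1}{4}.
General: f(n) = A·(5)^n + \frac{1}{4}.
Apply f(0) = -6: A + \frac{1}{4} = -6 ⇒ A = - \frac{25}{4}.
So f(n) = \frac{1}{4} - \frac{25 \cdot 5^{n}}{4}.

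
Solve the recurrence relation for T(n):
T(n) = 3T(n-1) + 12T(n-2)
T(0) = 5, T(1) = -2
Characteristic equation: x² - 3x - 12 = 0.
Discriminant Δ = (3)² + 4·(12) = 57.
Roots r₁,₂ = (3 ± √57)/2, so r₁ = \frac{3}{2} + \frac{\sqrt{57}}{2}, r₂ = \frac{3}{2} - \frac{\sqrt{57}}{2}.
General solution: T(n) = A·r₁^n + B·r₂^n.
From the initial conditions, A + B = 5 and r₁A + r₂B = -2.
Since r₁ - r₂ = √57: A = (-2 - (5)r₂)/√57 = \frac{5}{2} - \frac{\sqrt{57}}{6}, and B = 5 - A = \frac{\sqrt{57}}{6} + \frac{5}{2}.
So T(n) = \left(\frac{5}{2} - \frac{\sqrt{57}}{6}\right)\left(\frac{3}{2} + \frac{\sqrt{57}}{2}\right)^n + \left(\frac{\sqrt{57}}{6} + \frac{5}{2}\right)\left(\frac{3}{2} - \frac{\sqrt{57}}{2}\right)^n.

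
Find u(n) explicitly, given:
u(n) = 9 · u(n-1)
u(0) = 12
Pure geometric recurrence with ratio 9.
By induction u(n) = u(0) · (9)^n = 12 \cdot 9^{n}.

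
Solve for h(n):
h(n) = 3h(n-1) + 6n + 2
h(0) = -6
First-order linear with linear forcing.
Homogeneous solution: h_h(n) = A·(3)^n.
Try particular h_p(n) = pn + q. Substituting:
  pn + q = 3(p(n-1) + q) + 6n + 2.
Matching the n-coefficient: p = 3p + 6 ⇒ p = -3.
Matching constants: q = -3p + 3q + 2 ⇒ q = - \frac{11}{2}.
General: h(n) = A·(3)^n - 3 n - \frac{11}{2}.
Apply h(0) = -6: A - \frac{11}{2} = -6 ⇒ A = - \frac{1}{2}.
So h(n) = - \frac{3^{n}}{2} - 3 n - \frac{11}{2}.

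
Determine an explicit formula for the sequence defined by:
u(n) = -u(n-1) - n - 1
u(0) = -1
First-order linear with linear forcing.
Homogeneous solution: u_h(n) = A·(-1)^n.
Try particular u_p(n) = pn + q. Substituting:
  pn + q = -(p(n-1) + q) - n - 1.
Matching the n-coefficient: p = -p - 1 ⇒ p = - \frac{1}{2}.
Matching constants: q = p - q - 1 ⇒ q = - \frac{3}{4}.
General: u(n) = A·(-1)^n - \frac{n}{2} - \frac{3}{4}.
Apply u(0) = -1: A - \frac{3}{4} = -1 ⇒ A = - \frac{1}{4}.
So u(n) = - \frac{\left(-1\right)^{n}}{4} - \frac{n}{2} - \frac{3}{4}.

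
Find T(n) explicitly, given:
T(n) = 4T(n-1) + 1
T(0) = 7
First-order linear non-homogeneous.
Homogeneous solution: T_h(n) = A·(4)^n.
Try constant particular solution T_p = K: K = 4K + 1 ⇒ K = - \frac{1}{3}.
General: T(n) = A·(4)^n - \frac{1}{3}.
Apply T(0) = 7: A - \frac{1}{3} = 7 ⇒ A = \frac{22}{3}.
So T(n) = \frac{22 \cdot 4^{n}}{3} - \frac{1}{3}.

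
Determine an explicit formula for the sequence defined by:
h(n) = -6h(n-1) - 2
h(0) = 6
First-order linear non-homogeneous.
Homogeneous solution: h_h(n) = A·(-6)^n.
Try constant particular solution h_p = K: K = -6K - 2 ⇒ K = - \frac{2}{7}.
General: h(n) = A·(-6)^n - \frac{2}{7}.
Apply h(0) = 6: A - \frac{2}{7} = 6 ⇒ A = \frac{44}{7}.
So h(n) = \frac{44 \left(-6\right)^{n}}{7} - \frac{2}{7}.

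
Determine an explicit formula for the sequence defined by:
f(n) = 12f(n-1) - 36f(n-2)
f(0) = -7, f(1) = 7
Characteristic equation: x² - 12x + 36 = 0, which is (x - (6))².
Repeated root r = 6.
General solution: f(n) = (A + Bn)·(6)^n.
From f(0) = -7: A = -7.
From f(1) = 7: (A + B)·(6) = 7 ⇒ B = \frac{49}{6}.
So f(n) = \left(\frac{49 n}{6} - 7\right) \cdot (6)^n.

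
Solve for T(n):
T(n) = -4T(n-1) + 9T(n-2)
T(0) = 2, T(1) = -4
Characteristic equation: x² + 4x - 9 = 0.
Discriminant Δ = (-4)² + 4·(9) = 52.
Roots r₁,₂ = (-4 ± √52)/2, so r₁ = -2 + \sqrt{13}, r₂ = - \sqrt{13} - 2.
General solution: T(n) = A·r₁^n + B·r₂^n.
From the initial conditions, A + B = 2 and r₁A + r₂B = -4.
Since r₁ - r₂ = √52: A = (-4 - (2)r₂)/√52 = 1, and B = 2 - A = 1.
So T(n) = \left(1\right)\left(-2 + \sqrt{13}\right)^n + \left(1\right)\left(- \sqrt{13} - 2\right)^n.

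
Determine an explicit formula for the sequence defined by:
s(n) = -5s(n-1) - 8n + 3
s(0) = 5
First-order linear with linear forcing.
Homogeneous solution: s_h(n) = A·(-5)^n.
Try particular s_p(n) = pn + q. Substituting:
  pn + q = -5(p(n-1) + q) - 8n + 3.
Matching the n-coefficient: p = -5p - 8 ⇒ p = - \frac{4}{3}.
Matching constants: q = 5p - 5q + 3 ⇒ q = - \frac{11}{18}.
General: s(n) = A·(-5)^n - \frac{4 n}{3} - \frac{11}{18}.
Apply s(0) = 5: A - \frac{11}{18} = 5 ⇒ A = \frac{101}{18}.
So s(n) = \frac{101 \left(-5\right)^{n}}{18} - \frac{4 n}{3} - \frac{11}{18}.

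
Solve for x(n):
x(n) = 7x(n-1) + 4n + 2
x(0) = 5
First-order linear with linear forcing.
Homogeneous solution: x_h(n) = A·(7)^n.
Try particular x_p(n) = pn + q. Substituting:
  pn + q = 7(p(n-1) + q) + 4n + 2.
Matching the n-coefficient: p = 7p + 4 ⇒ p = - \frac{2}{3}.
Matching constants: q = -7p + 7q + 2 ⇒ q = - \frac{10}{9}.
General: x(n) = A·(7)^n - \frac{2 n}{3} - \frac{10}{9}.
Apply x(0) = 5: A - \frac{10}{9} = 5 ⇒ A = \frac{55}{9}.
So x(n) = \frac{55 \cdot 7^{n}}{9} - \frac{2 n}{3} - \frac{10}{9}.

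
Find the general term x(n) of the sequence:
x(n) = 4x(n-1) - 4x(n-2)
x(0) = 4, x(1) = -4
Characteristic equation: x² - 4x + 4 = 0, which is (x - (2))².
Repeated root r = 2.
General solution: x(n) = (A + Bn)·(2)^n.
From x(0) = 4: A = 4.
From x(1) = -4: (A + B)·(2) = -4 ⇒ B = -6.
So x(n) = \left(4 - 6 n\right) \cdot (2)^n.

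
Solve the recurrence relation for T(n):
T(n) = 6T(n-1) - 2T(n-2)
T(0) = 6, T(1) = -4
Characteristic equation: x² - 6x + 2 = 0.
Discriminant Δ = (6)² + 4·(-2) = 28.
Roots r₁,₂ = (6 ± √28)/2, so r₁ = \sqrt{7} + 3, r₂ = 3 - \sqrt{7}.
General solution: T(n) = A·r₁^n + B·r₂^n.
From the initial conditions, A + B = 6 and r₁A + r₂B = -4.
Since r₁ - r₂ = √28: A = (-4 - (6)r₂)/√28 = 3 - \frac{11 \sqrt{7}}{7}, and B = 6 - A = 3 + \frac{11 \sqrt{7}}{7}.
So T(n) = \left(3 - \frac{11 \sqrt{7}}{7}\right)\left(\sqrt{7} + 3\right)^n + \left(3 + \frac{11 \sqrt{7}}{7}\right)\left(3 - \sqrt{7}\right)^n.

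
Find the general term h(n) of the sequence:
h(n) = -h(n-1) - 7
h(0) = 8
First-order linear non-homogeneous.
Homogeneous solution: h_h(n) = A·(-1)^n.
Try constant particular solution h_p = K: K = -K - 7 ⇒ K = - \frac{7}{2}.
General: h(n) = A·(-1)^n - \frac{7}{2}.
Apply h(0) = 8: A - \frac{7}{2} = 8 ⇒ A = \frac{23}{2}.
So h(n) = \frac{23 \left(-1\right)^{n}}{2} - \frac{7}{2}.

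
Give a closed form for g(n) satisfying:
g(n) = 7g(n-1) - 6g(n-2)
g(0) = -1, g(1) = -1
Characteristic equation: x² - 7x + 6 = 0, which factors as (x - (6))(x - (1)) = 0.
Roots r₁ = 6, r₂ = 1 (distinct).
General solution: g(n) = A·(6)^n + B·(1)^n.
From g(0) = -1: A + B = -1.
From g(1) = -1: 6A + B = -1.
Solving: A = 0, B = -1.
So g(n) = -1.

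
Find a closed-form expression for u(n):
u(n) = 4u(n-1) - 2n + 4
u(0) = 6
First-order linear with linear forcing.
Homogeneous solution: u_h(n) = A·(4)^n.
Try particular u_p(n) = pn + q. Substituting:
  pn + q = 4(p(n-1) + q) - 2n + 4.
Matching the n-coefficient: p = 4p - 2 ⇒ p = \frac{2}{3}.
Matching constants: q = -4p + 4q + 4 ⇒ q = - \frac{4}{9}.
General: u(n) = A·(4)^n + \frac{2 n}{3} - \frac{4}{9}.
Apply u(0) = 6: A - \frac{4}{9} = 6 ⇒ A = \frac{58}{9}.
So u(n) = \frac{58 \cdot 4^{n}}{9} + \frac{2 n}{3} - \frac{4}{9}.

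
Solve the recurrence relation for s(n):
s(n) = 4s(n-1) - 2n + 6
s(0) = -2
First-order linear with linear forcing.
Homogeneous solution: s_h(n) = A·(4)^n.
Try particular s_p(n) = pn + q. Substituting:
  pn + q = 4(p(n-1) + q) - 2n + 6.
Matching the n-coefficient: p = 4p - 2 ⇒ p = \frac{2}{3}.
Matching constants: q = -4p + 4q + 6 ⇒ q = - \frac{10}{9}.
General: s(n) = A·(4)^n + \frac{2 n}{3} - \frac{10}{9}.
Apply s(0) = -2: A - \frac{10}{9} = -2 ⇒ A = - \frac{8}{9}.
So s(n) = - \frac{8 \cdot 4^{n}}{9} + \frac{2 n}{3} - \frac{10}{9}.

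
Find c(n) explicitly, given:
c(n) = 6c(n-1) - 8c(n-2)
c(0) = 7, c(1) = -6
Characteristic equation: x² - 6x + 8 = 0, which factors as (x - (2))(x - (4)) = 0.
Roots r₁ = 2, r₂ = 4 (distinct).
General solution: c(n) = A·(2)^n + B·(4)^n.
From c(0) = 7: A + B = 7.
From c(1) = -6: 2A + 4B = -6.
Solving: A = 17, B = -10.
So c(n) = 17 \cdot 2^{n} - 10 \cdot 4^{n}.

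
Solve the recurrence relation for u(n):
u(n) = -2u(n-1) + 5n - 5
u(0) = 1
First-order linear with linear forcing.
Homogeneous solution: u_h(n) = A·(-2)^n.
Try particular u_p(n) = pn + q. Substituting:
  pn + q = -2(p(n-1) + q) + 5n - 5.
Matching the n-coefficient: p = -2p + 5 ⇒ p = \frac{5}{3}.
Matching constants: q = 2p - 2q - 5 ⇒ q = - \frac{5}{9}.
General: u(n) = A·(-2)^n + \frac{5 n}{3} - \frac{5}{9}.
Apply u(0) = 1: A - \frac{5}{9} = 1 ⇒ A = \frac{14}{9}.
So u(n) = \frac{14 \left(-2\right)^{n}}{9} + \frac{5 n}{3} - \frac{5}{9}.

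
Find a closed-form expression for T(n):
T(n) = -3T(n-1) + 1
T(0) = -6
First-order linear non-homogeneous.
Homogeneous solution: T_h(n) = A·(-3)^n.
Try constant particular solution T_p = K: K = -3K + 1 ⇒ K = \frac{1}{4}.
General: T(n) = A·(-3)^n + \frac{1}{4}.
Apply T(0) = -6: A + \frac{1}{4} = -6 ⇒ A = - \frac{25}{4}.
So T(n) = \frac{1}{4} - \frac{25 \left(-3\right)^{n}}{4}.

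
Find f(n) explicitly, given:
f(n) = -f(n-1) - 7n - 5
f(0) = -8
First-order linear with linear forcing.
Homogeneous solution: f_h(n) = A·(-1)^n.
Try particular f_p(n) = pn + q. Substituting:
  pn + q = -(p(n-1) + q) - 7n - 5.
Matching the n-coefficient: p = -p - 7 ⇒ p = - \frac{7}{2}.
Matching constants: q = p - q - 5 ⇒ q = - \frac{17}{4}.
General: f(n) = A·(-1)^n - \frac{7 n}{2} - \frac{17}{4}.
Apply f(0) = -8: A - \frac{17}{4} = -8 ⇒ A = - \frac{15}{4}.
So f(n) = - \frac{15 \left(-1\right)^{n}}{4} - \frac{7 n}{2} - \frac{17}{4}.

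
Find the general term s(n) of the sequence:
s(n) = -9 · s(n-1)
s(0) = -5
Pure geometric recurrence with ratio -9.
By induction s(n) = s(0) · (-9)^n = - 5 \left(-9\right)^{n}.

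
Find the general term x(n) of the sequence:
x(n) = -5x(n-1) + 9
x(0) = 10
First-order linear non-homogeneous.
Homogeneous solution: x_h(n) = A·(-5)^n.
Try constant particular solution x_p = K: K = -5K + 9 ⇒ K = \frac{3}{2}.
General: x(n) = A·(-5)^n + \frac{3}{2}.
Apply x(0) = 10: A + \frac{3}{2} = 10 ⇒ A = \frac{17}{2}.
So x(n) = \frac{17 \left(-5\right)^{n}}{2} + \frac{3}{2}.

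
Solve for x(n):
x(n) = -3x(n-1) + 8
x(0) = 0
First-order linear non-homogeneous.
Homogeneous solution: x_h(n) = A·(-3)^n.
Try constant particular solution x_p = K: K = -3K + 8 ⇒ K = 2.
General: x(n) = A·(-3)^n + 2.
Apply x(0) = 0: A + 2 = 0 ⇒ A = -2.
So x(n) = 2 - 2 \left(-3\right)^{n}.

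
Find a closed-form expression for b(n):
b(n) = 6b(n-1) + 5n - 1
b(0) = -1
First-order linear with linear forcing.
Homogeneous solution: b_h(n) = A·(6)^n.
Try particular b_p(n) = pn + q. Substituting:
  pn + q = 6(p(n-1) + q) + 5n - 1.
Matching the n-coefficient: p = 6p + 5 ⇒ p = -1.
Matching constants: q = -6p + 6q - 1 ⇒ q = -1.
General: b(n) = A·(6)^n - n - 1.
Apply b(0) = -1: A - 1 = -1 ⇒ A = 0.
So b(n) = - n - 1.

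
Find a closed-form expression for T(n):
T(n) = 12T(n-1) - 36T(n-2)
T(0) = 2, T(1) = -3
Characteristic equation: x² - 12x + 36 = 0, which is (x - (6))².
Repeated root r = 6.
General solution: T(n) = (A + Bn)·(6)^n.
From T(0) = 2: A = 2.
From T(1) = -3: (A + B)·(6) = -3 ⇒ B = - \frac{5}{2}.
So T(n) = \left(2 - \frac{5 n}{2}\right) \cdot (6)^n.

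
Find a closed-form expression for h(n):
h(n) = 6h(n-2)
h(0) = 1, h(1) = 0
Characteristic equation: x² - 6 = 0.
Discriminant Δ = (0)² + 4·(6) = 24.
Roots r₁,₂ = (0 ± √24)/2, so r₁ = \sqrt{6}, r₂ = - \sqrt{6}.
General solution: h(n) = A·r₁^n + B·r₂^n.
From the initial conditions, A + B = 1 and r₁A + r₂B = 0.
Since r₁ - r₂ = √24: A = (0 - (1)r₂)/√24 = \frac{1}{2}, and B = 1 - A = \frac{1}{2}.
So h(n) = \left(\frac{1}{2}\right)\left(\sqrt{6}\right)^n + \left(\frac{1}{2}\right)\left(- \sqrt{6}\right)^n.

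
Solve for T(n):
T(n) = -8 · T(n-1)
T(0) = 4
Pure geometric recurrence with ratio -8.
By induction T(n) = T(0) · (-8)^n = 4 \left(-8\right)^{n}.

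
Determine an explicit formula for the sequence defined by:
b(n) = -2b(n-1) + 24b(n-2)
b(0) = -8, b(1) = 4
Characteristic equation: x² + 2x - 24 = 0, which factors as (x - (-6))(x - (4)) = 0.
Roots r₁ = -6, r₂ = 4 (distinct).
General solution: b(n) = A·(-6)^n + B·(4)^n.
From b(0) = -8: A + B = -8.
From b(1) = 4: -6A + 4B = 4.
Solving: A = - \frac{18}{5}, B = - \frac{22}{5}.
So b(n) = - \frac{18 \left(-6\right)^{n}}{5} - \frac{22 \cdot 4^{n}}{5}.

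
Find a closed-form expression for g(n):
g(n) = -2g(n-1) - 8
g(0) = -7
First-order linear non-homogeneous.
Homogeneous solution: g_h(n) = A·(-2)^n.
Try constant particular solution g_p = K: K = -2K - 8 ⇒ K = - \frac{8}{3}.
General: g(n) = A·(-2)^n - \frac{8}{3}.
Apply g(0) = -7: A - \frac{8}{3} = -7 ⇒ A = - \frac{13}{3}.
So g(n) = - \frac{13 \left(-2\right)^{n}}{3} - \frac{8}{3}.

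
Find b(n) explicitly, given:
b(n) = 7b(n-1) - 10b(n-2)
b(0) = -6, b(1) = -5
Characteristic equation: x² - 7x + 10 = 0, which factors as (x - (2))(x - (5)) = 0.
Roots r₁ = 2, r₂ = 5 (distinct).
General solution: b(n) = A·(2)^n + B·(5)^n.
From b(0) = -6: A + B = -6.
From b(1) = -5: 2A + 5B = -5.
Solving: A = - \frac{25}{3}, B = \frac{7}{3}.
So b(n) = - \frac{25 \cdot 2^{n}}{3} + \frac{7 \cdot 5^{n}}{3}.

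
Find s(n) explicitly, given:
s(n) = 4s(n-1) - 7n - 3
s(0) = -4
First-order linear with linear forcing.
Homogeneous solution: s_h(n) = A·(4)^n.
Try particular s_p(n) = pn + q. Substituting:
  pn + q = 4(p(n-1) + q) - 7n - 3.
Matching the n-coefficient: p = 4p - 7 ⇒ p = \frac{7}{3}.
Matching constants: q = -4p + 4q - 3 ⇒ q = \frac{37}{9}.
General: s(n) = A·(4)^n + \frac{7 n}{3} + \frac{37}{9}.
Apply s(0) = -4: A + \frac{37}{9} = -4 ⇒ A = - \frac{73}{9}.
So s(n) = - \frac{73 \cdot 4^{n}}{9} + \frac{7 n}{3} + \frac{37}{9}.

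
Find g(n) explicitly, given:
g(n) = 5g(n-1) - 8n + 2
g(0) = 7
First-order linear with linear forcing.
Homogeneous solution: g_h(n) = A·(5)^n.
Try particular g_p(n) = pn + q. Substituting:
  pn + q = 5(p(n-1) + q) - 8n + 2.
Matching the n-coefficient: p = 5p - 8 ⇒ p = 2.
Matching constants: q = -5p + 5q + 2 ⇒ q = 2.
General: g(n) = A·(5)^n + 2 n + 2.
Apply g(0) = 7: A + 2 = 7 ⇒ A = 5.
So g(n) = 5 \cdot 5^{n} + 2 n + 2.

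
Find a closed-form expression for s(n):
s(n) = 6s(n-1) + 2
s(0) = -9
First-order linear non-homogeneous.
Homogeneous solution: s_h(n) = A·(6)^n.
Try constant particular solution s_p = K: K = 6K + 2 ⇒ K = - \frac{2}{5}.
General: s(n) = A·(6)^n - \frac{2}{5}.
Apply s(0) = -9: A - \frac{2}{5} = -9 ⇒ A = - \frac{43}{5}.
So s(n) = - \frac{43 \cdot 6^{n}}{5} - \frac{2}{5}.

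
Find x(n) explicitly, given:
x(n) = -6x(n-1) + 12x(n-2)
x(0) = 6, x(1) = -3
Characteristic equation: x² + 6x - 12 = 0.
Discriminant Δ = (-6)² + 4·(12) = 84.
Roots r₁,₂ = (-6 ± √84)/2, so r₁ = -3 + \sqrt{21}, r₂ = - \sqrt{21} - 3.
General solution: x(n) = A·r₁^n + B·r₂^n.
From the initial conditions, A + B = 6 and r₁A + r₂B = -3.
Since r₁ - r₂ = √84: A = (-3 - (6)r₂)/√84 = \frac{5 \sqrt{21}}{14} + 3, and B = 6 - A = 3 - \frac{5 \sqrt{21}}{14}.
So x(n) = \left(\frac{5 \sqrt{21}}{14} + 3\right)\left(-3 + \sqrt{21}\right)^n + \left(3 - \frac{5 \sqrt{21}}{14}\right)\left(- \sqrt{21} - 3\right)^n.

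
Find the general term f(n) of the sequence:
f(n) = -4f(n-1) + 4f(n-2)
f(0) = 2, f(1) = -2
Characteristic equation: x² + 4x - 4 = 0.
Discriminant Δ = (-4)² + 4·(4) = 32.
Roots r₁,₂ = (-4 ± √32)/2, so r₁ = -2 + 2 \sqrt{2}, r₂ = - 2 \sqrt{2} - 2.
General solution: f(n) = A·r₁^n + B·r₂^n.
From the initial conditions, A + B = 2 and r₁A + r₂B = -2.
Since r₁ - r₂ = √32: A = (-2 - (2)r₂)/√32 = \frac{\sqrt{2}}{4} + 1, and B = 2 - A = 1 - \frac{\sqrt{2}}{4}.
So f(n) = \left(\frac{\sqrt{2}}{4} + 1\right)\left(-2 + 2 \sqrt{2}\right)^n + \left(1 - \frac{\sqrt{2}}{4}\right)\left(- 2 \sqrt{2} - 2\right)^n.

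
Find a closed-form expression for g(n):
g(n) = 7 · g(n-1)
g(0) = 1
Pure geometric recurrence with ratio 7.
By induction g(n) = g(0) · (7)^n = 7^{n}.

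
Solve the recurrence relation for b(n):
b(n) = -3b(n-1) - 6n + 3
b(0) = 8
First-order linear with linear forcing.
Homogeneous solution: b_h(n) = A·(-3)^n.
Try particular b_p(n) = pn + q. Substituting:
  pn + q = -3(p(n-1) + q) - 6n + 3.
Matching the n-coefficient: p = -3p - 6 ⇒ p = - \frac{3}{2}.
Matching constants: q = 3p - 3q + 3 ⇒ q = - \frac{3}{8}.
General: b(n) = A·(-3)^n - \frac{3 n}{2} - \frac{3}{8}.
Apply b(0) = 8: A - \frac{3}{8} = 8 ⇒ A = \frac{67}{8}.
So b(n) = \frac{67 \left(-3\right)^{n}}{8} - \frac{3 n}{2} - \frac{3}{8}.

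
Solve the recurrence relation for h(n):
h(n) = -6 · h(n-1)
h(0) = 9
Pure geometric recurrence with ratio -6.
By induction h(n) = h(0) · (-6)^n = 9 \left(-6\right)^{n}.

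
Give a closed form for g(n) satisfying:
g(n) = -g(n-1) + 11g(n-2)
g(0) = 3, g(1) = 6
Characteristic equation: x² + x - 11 = 0.
Discriminant Δ = (-1)² + 4·(11) = 45.
Roots r₁,₂ = (-1 ± √45)/2, so r₁ = - \frac{1}{2} + \frac{3 \sqrt{5}}{2}, r₂ = - \frac{3 \sqrt{5}}{2} - \frac{1}{2}.
General solution: g(n) = A·r₁^n + B·r₂^n.
From the initial conditions, A + B = 3 and r₁A + r₂B = 6.
Since r₁ - r₂ = √45: A = (6 - (3)r₂)/√45 = \frac{\sqrt{5}}{2} + \frac{3}{2}, and B = 3 - A = \frac{3}{2} - \frac{\sqrt{5}}{2}.
So g(n) = \left(\frac{\sqrt{5}}{2} + \frac{3}{2}\right)\left(- \frac{1}{2} + \frac{3 \sqrt{5}}{2}\right)^n + \left(\frac{3}{2} - \frac{\sqrt{5}}{2}\right)\left(- \frac{3 \sqrt{5}}{2} - \frac{1}{2}\right)^n.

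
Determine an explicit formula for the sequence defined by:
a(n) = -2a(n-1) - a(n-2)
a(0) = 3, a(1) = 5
Characteristic equation: x² + 2x + 1 = 0, which is (x - (-1))².
Repeated root r = -1.
General solution: a(n) = (A + Bn)·(-1)^n.
From a(0) = 3: A = 3.
From a(1) = 5: (A + B)·(-1) = 5 ⇒ B = -8.
So a(n) = \left(3 - 8 n\right) \cdot (-1)^n.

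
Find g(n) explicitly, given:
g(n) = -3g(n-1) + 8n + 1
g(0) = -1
First-order linear with linear forcing.
Homogeneous solution: g_h(n) = A·(-3)^n.
Try particular g_p(n) = pn + q. Substituting:
  pn + q = -3(p(n-1) + q) + 8n + 1.
Matching the n-coefficient: p = -3p + 8 ⇒ p = 2.
Matching constants: q = 3p - 3q + 1 ⇒ q = \frac{7}{4}.
General: g(n) = A·(-3)^n + 2 n + \frac{7}{4}.
Apply g(0) = -1: A + \frac{7}{4} = -1 ⇒ A = - \frac{11}{4}.
So g(n) = - \frac{11 \left(-3\right)^{n}}{4} + 2 n + \frac{7}{4}.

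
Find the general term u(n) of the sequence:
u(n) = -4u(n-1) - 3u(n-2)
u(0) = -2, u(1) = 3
Characteristic equation: x² + 4x + 3 = 0, which factors as (x - (-1))(x - (-3)) = 0.
Roots r₁ = -1, r₂ = -3 (distinct).
General solution: u(n) = A·(-1)^n + B·(-3)^n.
From u(0) = -2: A + B = -2.
From u(1) = 3: -A - 3B = 3.
Solving: A = - \frac{3}{2}, B = - \frac{1}{2}.
So u(n) = - \frac{3 \left(-1\right)^{n}}{2} - \frac{\left(-3\right)^{n}}{2}.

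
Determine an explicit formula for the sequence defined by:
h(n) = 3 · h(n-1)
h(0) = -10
Pure geometric recurrence with ratio 3.
By induction h(n) = h(0) · (3)^n = - 10 \cdot 3^{n}.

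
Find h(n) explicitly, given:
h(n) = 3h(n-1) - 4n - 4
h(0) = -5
First-order linear with linear forcing.
Homogeneous solution: h_h(n) = A·(3)^n.
Try particular h_p(n) = pn + q. Substituting:
  pn + q = 3(p(n-1) + q) - 4n - 4.
Matching the n-coefficient: p = 3p - 4 ⇒ p = 2.
Matching constants: q = -3p + 3q - 4 ⇒ q = 5.
General: h(n) = A·(3)^n + 2 n + 5.
Apply h(0) = -5: A + 5 = -5 ⇒ A = -10.
So h(n) = - 10 \cdot 3^{n} + 2 n + 5.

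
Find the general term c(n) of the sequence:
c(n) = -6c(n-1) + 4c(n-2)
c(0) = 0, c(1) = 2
Characteristic equation: x² + 6x - 4 = 0.
Discriminant Δ = (-6)² + 4·(4) = 52.
Roots r₁,₂ = (-6 ± √52)/2, so r₁ = -3 + \sqrt{13}, r₂ = - \sqrt{13} - 3.
General solution: c(n) = A·r₁^n + B·r₂^n.
From the initial conditions, A + B = 0 and r₁A + r₂B = 2.
Since r₁ - r₂ = √52: A = (2 - (0)r₂)/√52 = \frac{\sqrt{13}}{13}, and B = 0 - A = - \frac{\sqrt{13}}{13}.
So c(n) = \left(\frac{\sqrt{13}}{13}\right)\left(-3 + \sqrt{13}\right)^n + \left(- \frac{\sqrt{13}}{13}\right)\left(- \sqrt{13} - 3\right)^n.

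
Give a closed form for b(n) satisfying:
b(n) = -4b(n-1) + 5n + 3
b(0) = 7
First-order linear with linear forcing.
Homogeneous solution: b_h(n) = A·(-4)^n.
Try particular b_p(n) = pn + q. Substituting:
  pn + q = -4(p(n-1) + q) + 5n + 3.
Matching the n-coefficient: p = -4p + 5 ⇒ p = 1.
Matching constants: q = 4p - 4q + 3 ⇒ q = \frac{7}{5}.
General: b(n) = A·(-4)^n + n + \frac{7}{5}.
Apply b(0) = 7: A + \frac{7}{5} = 7 ⇒ A = \frac{28}{5}.
So b(n) = \frac{28 \left(-4\right)^{n}}{5} + n + \frac{7}{5}.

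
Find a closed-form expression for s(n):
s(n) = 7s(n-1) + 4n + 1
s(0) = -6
First-order linear with linear forcing.
Homogeneous solution: s_h(n) = A·(7)^n.
Try particular s_p(n) = pn + q. Substituting:
  pn + q = 7(p(n-1) + q) + 4n + 1.
Matching the n-coefficient: p = 7p + 4 ⇒ p = - \frac{2}{3}.
Matching constants: q = -7p + 7q + 1 ⇒ q = - \frac{17}{18}.
General: s(n) = A·(7)^n - \frac{2 n}{3} - \frac{17}{18}.
Apply s(0) = -6: A - \frac{17}{18} = -6 ⇒ A = - \frac{91}{18}.
So s(n) = - \frac{91 \cdot 7^{n}}{18} - \frac{2 n}{3} - \frac{17}{18}.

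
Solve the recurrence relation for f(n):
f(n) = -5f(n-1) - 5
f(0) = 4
First-order linear non-homogeneous.
Homogeneous solution: f_h(n) = A·(-5)^n.
Try constant particular solution f_p = K: K = -5K - 5 ⇒ K = - \frac{5}{6}.
General: f(n) = A·(-5)^n - \frac{5}{6}.
Apply f(0) = 4: A - \frac{5}{6} = 4 ⇒ A = \frac{29}{6}.
So f(n) = \frac{29 \left(-5\right)^{n}}{6} - \frac{5}{6}.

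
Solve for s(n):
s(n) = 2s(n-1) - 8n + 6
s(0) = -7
First-order linear with linear forcing.
Homogeneous solution: s_h(n) = A·(2)^n.
Try particular s_p(n) = pn + q. Substituting:
  pn + q = 2(p(n-1) + q) - 8n + 6.
Matching the n-coefficient: p = 2p - 8 ⇒ p = 8.
Matching constants: q = -2p + 2q + 6 ⇒ q = 10.
General: s(n) = A·(2)^n + 8 n + 10.
Apply s(0) = -7: A + 10 = -7 ⇒ A = -17.
So s(n) = - 17 \cdot 2^{n} + 8 n + 10.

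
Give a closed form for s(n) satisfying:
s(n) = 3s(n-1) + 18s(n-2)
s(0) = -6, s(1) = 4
Characteristic equation: x² - 3x - 18 = 0, which factors as (x - (6))(x - (-3)) = 0.
Roots r₁ = 6, r₂ = -3 (distinct).
General solution: s(n) = A·(6)^n + B·(-3)^n.
From s(0) = -6: A + B = -6.
From s(1) = 4: 6A - 3B = 4.
Solving: A = - \frac{14}{9}, B = - \frac{40}{9}.
So s(n) = - \frac{40 \left(-3\right)^{n}}{9} - \frac{14 \cdot 6^{n}}{9}.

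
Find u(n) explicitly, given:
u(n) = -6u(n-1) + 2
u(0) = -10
First-order linear non-homogeneous.
Homogeneous solution: u_h(n) = A·(-6)^n.
Try constant particular solution u_p = K: K = -6K + 2 ⇒ K = \frac{2}{7}.
General: u(n) = A·(-6)^n + \frac{2}{7}.
Apply u(0) = -10: A + \frac{2}{7} = -10 ⇒ A = - \frac{72}{7}.
So u(n) = \frac{2}{7} - \frac{72 \left(-6\right)^{n}}{7}.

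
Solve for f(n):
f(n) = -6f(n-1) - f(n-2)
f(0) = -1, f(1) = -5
Characteristic equation: x² + 6x + 1 = 0.
Discriminant Δ = (-6)² + 4·(-1) = 32.
Roots r₁,₂ = (-6 ± √32)/2, so r₁ = -3 + 2 \sqrt{2}, r₂ = -3 - 2 \sqrt{2}.
General solution: f(n) = A·r₁^n + B·r₂^n.
From the initial conditions, A + B = -1 and r₁A + r₂B = -5.
Since r₁ - r₂ = √32: A = (-5 - (-1)r₂)/√32 = - \sqrt{2} - \frac{1}{2}, and B = -1 - A = - \frac{1}{2} + \sqrt{2}.
So f(n) = \left(- \sqrt{2} - \frac{1}{2}\right)\left(-3 + 2 \sqrt{2}\right)^n + \left(- \frac{1}{2} + \sqrt{2}\right)\left(-3 - 2 \sqrt{2}\right)^n.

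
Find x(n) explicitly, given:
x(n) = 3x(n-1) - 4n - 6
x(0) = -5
First-order linear with linear forcing.
Homogeneous solution: x_h(n) = A·(3)^n.
Try particular x_p(n) = pn + q. Substituting:
  pn + q = 3(p(n-1) + q) - 4n - 6.
Matching the n-coefficient: p = 3p - 4 ⇒ p = 2.
Matching constants: q = -3p + 3q - 6 ⇒ q = 6.
General: x(n) = A·(3)^n + 2 n + 6.
Apply x(0) = -5: A + 6 = -5 ⇒ A = -11.
So x(n) = - 11 \cdot 3^{n} + 2 n + 6.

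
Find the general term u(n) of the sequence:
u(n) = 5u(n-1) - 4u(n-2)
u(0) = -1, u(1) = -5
Characteristic equation: x² - 5x + 4 = 0, which factors as (x - (4))(x - (1)) = 0.
Roots r₁ = 4, r₂ = 1 (distinct).
General solution: u(n) = A·(4)^n + B·(1)^n.
From u(0) = -1: A + B = -1.
From u(1) = -5: 4A + B = -5.
Solving: A = - \frac{4}{3}, B = \frac{1}{3}.
So u(n) = \frac{1}{3} - \frac{4 \cdot 4^{n}}{3}.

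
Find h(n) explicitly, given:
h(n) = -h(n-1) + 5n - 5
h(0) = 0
First-order linear with linear forcing.
Homogeneous solution: h_h(n) = A·(-1)^n.
Try particular h_p(n) = pn + q. Substituting:
  pn + q = -(p(n-1) + q) + 5n - 5.
Matching the n-coefficient: p = -p + 5 ⇒ p = \frac{5}{2}.
Matching constants: q = p - q - 5 ⇒ q = - \frac{5}{4}.
General: h(n) = A·(-1)^n + \frac{5 n}{2} - \frac{5}{4}.
Apply h(0) = 0: A - \frac{5}{4} = 0 ⇒ A = \frac{5}{4}.
So h(n) = \frac{5 \left(-1\right)^{n}}{4} + \frac{5 n}{2} - \frac{5}{4}.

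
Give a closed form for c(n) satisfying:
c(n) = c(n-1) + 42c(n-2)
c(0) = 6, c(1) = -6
Characteristic equation: x² - x - 42 = 0, which factors as (x - (7))(x - (-6)) = 0.
Roots r₁ = 7, r₂ = -6 (distinct).
General solution: c(n) = A·(7)^n + B·(-6)^n.
From c(0) = 6: A + B = 6.
From c(1) = -6: 7A - 6B = -6.
Solving: A = \frac{30}{13}, B = \frac{48}{13}.
So c(n) = \frac{48 \left(-6\right)^{n}}{13} + \frac{30 \cdot 7^{n}}{13}.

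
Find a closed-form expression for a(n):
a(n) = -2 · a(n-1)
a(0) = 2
Pure geometric recurrence with ratio -2.
By induction a(n) = a(0) · (-2)^n = 2 \left(-2\right)^{n}.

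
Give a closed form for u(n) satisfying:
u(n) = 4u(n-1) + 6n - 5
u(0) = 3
First-order linear with linear forcing.
Homogeneous solution: u_h(n) = A·(4)^n.
Try particular u_p(n) = pn + q. Substituting:
  pn + q = 4(p(n-1) + q) + 6n - 5.
Matching the n-coefficient: p = 4p + 6 ⇒ p = -2.
Matching constants: q = -4p + 4q - 5 ⇒ q = -1.
General: u(n) = A·(4)^n - 2 n - 1.
Apply u(0) = 3: A - 1 = 3 ⇒ A = 4.
So u(n) = 4 \cdot 4^{n} - 2 n - 1.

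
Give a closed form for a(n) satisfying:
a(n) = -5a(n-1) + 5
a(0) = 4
First-order linear non-homogeneous.
Homogeneous solution: a_h(n) = A·(-5)^n.
Try constant particular solution a_p = K: K = -5K + 5 ⇒ K = \frac{5}{6}.
General: a(n) = A·(-5)^n + \frac{5}{6}.
Apply a(0) = 4: A + \frac{5}{6} = 4 ⇒ A = \frac{19}{6}.
So a(n) = \frac{19 \left(-5\right)^{n}}{6} + \frac{5}{6}.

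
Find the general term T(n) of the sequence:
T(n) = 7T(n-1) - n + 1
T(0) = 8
First-order linear with linear forcing.
Homogeneous solution: T_h(n) = A·(7)^n.
Try particular T_p(n) = pn + q. Substituting:
  pn + q = 7(p(n-1) + q) - n + 1.
Matching the n-coefficient: p = 7p - 1 ⇒ p = \frac{1}{6}.
Matching constants: q = -7p + 7q + 1 ⇒ q = \frac{1}{36}.
General: T(n) = A·(7)^n + \frac{n}{6} + \frac{1}{36}.
Apply T(0) = 8: A + \frac{1}{36} = 8 ⇒ A = \frac{287}{36}.
So T(n) = \frac{287 \cdot 7^{n}}{36} + \frac{n}{6} + \frac{1}{36}.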